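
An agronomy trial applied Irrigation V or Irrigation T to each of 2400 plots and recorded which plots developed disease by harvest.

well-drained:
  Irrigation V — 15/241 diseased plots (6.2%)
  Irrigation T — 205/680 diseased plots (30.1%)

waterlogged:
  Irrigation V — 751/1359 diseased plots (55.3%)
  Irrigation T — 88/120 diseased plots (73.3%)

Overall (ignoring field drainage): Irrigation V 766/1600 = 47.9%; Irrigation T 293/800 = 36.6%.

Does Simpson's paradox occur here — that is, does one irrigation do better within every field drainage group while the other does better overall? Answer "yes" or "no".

Within each field drainage level (well-drained 6.2% vs 30.1%; waterlogged 55.3% vs 73.3%), Irrigation V has the lower rate every time. Pooled: 47.9% vs 36.6% — Irrigation T has the lower rate overall. The two comparisons disagree.

yes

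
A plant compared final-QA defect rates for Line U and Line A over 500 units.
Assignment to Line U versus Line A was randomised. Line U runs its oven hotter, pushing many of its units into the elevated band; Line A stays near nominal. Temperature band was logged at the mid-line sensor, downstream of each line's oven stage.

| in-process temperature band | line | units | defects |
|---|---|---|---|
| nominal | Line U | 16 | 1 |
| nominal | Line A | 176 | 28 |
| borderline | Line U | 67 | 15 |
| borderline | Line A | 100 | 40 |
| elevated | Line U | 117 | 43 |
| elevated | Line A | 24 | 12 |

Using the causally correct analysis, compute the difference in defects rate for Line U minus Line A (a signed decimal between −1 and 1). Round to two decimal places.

+0.03

Stratifying would compare lines among units the lines themselves sorted into in-process temperature band groups — a form of selection on an intermediate. The unconditioned pooled rates give the total causal effect.
The causal difference is the pooled difference: 0.295 − 0.267 = +0.028.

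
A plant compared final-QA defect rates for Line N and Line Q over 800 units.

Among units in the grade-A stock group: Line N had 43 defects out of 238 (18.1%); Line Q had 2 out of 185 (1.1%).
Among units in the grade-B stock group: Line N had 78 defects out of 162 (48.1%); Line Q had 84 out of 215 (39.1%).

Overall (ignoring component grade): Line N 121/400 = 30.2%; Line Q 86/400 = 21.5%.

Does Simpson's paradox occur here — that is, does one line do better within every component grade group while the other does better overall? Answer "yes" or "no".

no

Within each component grade level (grade-A stock 18.1% vs 1.1%; grade-B stock 48.1% vs 39.1%), Line Q has the lower rate every time. Pooled: 30.2% vs 21.5% — Line Q has the lower rate overall. They agree.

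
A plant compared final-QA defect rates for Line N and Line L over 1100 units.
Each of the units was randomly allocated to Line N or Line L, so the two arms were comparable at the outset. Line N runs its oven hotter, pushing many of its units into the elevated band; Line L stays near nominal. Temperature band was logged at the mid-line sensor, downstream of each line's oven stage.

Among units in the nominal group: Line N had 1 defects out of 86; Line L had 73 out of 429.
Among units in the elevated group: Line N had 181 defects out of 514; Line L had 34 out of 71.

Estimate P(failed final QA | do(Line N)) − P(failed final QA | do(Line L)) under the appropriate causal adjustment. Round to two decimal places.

In-process temperature band is recorded after the line and is itself shifted by it — it sits on the causal path from line to outcome. Conditioning on a mediator would strip out part of the effect we want; the pooled comparison gives the total causal effect.
The causal difference is the pooled difference: 0.303 − 0.214 = +0.089.

+0.09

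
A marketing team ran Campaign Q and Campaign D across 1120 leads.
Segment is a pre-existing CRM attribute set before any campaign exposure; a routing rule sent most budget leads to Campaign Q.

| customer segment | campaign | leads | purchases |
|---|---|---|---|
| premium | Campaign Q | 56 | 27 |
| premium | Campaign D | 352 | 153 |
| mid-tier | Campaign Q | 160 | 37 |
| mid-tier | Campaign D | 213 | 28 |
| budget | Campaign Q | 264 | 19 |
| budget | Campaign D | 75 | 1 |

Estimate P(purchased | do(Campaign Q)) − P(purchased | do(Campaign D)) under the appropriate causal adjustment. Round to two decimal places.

+0.07

Within every customer segment level Campaign Q has the higher rate, yet pooled Campaign D does — Simpson's reversal.
Since customer segment is a pre-existing factor (not a product of the campaign) and it affects the outcome on its own, it is a confounder. The stratified rates, not the pooled rate, identify the causal effect.
Adjusting over the population distribution of customer segment: 0.364·(0.482−0.435) + 0.333·(0.231−0.131) + 0.303·(0.072−0.013) = +0.068.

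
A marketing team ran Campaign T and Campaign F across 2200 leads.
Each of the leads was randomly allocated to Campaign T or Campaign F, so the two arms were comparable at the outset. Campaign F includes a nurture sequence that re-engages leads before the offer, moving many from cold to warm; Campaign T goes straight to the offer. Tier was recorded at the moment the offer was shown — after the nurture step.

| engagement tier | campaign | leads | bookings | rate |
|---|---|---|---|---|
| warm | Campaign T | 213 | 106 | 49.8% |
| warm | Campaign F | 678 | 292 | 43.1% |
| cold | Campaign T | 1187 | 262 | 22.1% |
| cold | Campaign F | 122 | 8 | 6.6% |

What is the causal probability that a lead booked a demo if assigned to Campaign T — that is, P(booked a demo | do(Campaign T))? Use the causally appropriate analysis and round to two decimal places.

Engagement tier lies on the pathway campaign → engagement tier → outcome, so adjusting for it blocks the indirect effect. For the total causal effect of campaign, use the unadjusted pooled rates.
So P(outcome | do(Campaign T)) is just the pooled rate for Campaign T: 368/1400 = 0.263.

0.26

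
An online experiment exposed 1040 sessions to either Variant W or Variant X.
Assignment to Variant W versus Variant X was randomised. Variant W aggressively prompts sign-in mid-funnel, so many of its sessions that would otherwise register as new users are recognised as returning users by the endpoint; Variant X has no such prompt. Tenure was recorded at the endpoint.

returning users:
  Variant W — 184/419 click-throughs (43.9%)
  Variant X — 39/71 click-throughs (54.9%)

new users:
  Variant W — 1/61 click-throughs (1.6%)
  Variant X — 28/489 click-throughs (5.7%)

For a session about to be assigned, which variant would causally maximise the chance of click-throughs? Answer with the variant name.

Variant W

User tenure here is a post-treatment variable shaped by the variant; conditioning on it would introduce bias rather than remove it. The overall comparison is the causal one.
Pooled: Variant W 38.5% vs Variant X 12.0%; Variant W is higher overall.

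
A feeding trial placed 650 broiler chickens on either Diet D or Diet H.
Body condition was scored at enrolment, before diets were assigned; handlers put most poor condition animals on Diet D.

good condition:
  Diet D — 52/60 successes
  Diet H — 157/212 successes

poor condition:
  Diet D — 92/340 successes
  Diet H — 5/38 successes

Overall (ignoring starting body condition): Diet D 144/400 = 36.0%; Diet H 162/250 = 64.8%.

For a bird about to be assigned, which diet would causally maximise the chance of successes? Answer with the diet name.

The stratified and pooled comparisons disagree (Diet D wins within each starting body condition; Diet H wins overall), so the answer turns on the causal role of starting body condition.
The imbalance in starting body condition arose from how broiler chickens were allocated, not from anything the diet did; and starting body condition independently affects the outcome. The pooled gap is confounded — condition on starting body condition.
Within each level — good condition: 86.7% vs 74.1%; poor condition: 27.1% vs 13.2% — Diet D is higher every time.

Diet D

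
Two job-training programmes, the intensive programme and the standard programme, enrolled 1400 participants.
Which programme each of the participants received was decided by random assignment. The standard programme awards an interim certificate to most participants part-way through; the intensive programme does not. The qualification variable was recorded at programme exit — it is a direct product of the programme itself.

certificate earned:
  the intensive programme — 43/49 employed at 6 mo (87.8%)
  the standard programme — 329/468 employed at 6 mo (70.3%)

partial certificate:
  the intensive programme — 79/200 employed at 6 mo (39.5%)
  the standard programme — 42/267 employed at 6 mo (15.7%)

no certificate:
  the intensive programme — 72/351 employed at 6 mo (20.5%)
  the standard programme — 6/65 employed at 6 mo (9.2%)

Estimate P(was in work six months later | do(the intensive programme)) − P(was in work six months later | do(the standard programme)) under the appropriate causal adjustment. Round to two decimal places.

-0.15

Qualification attained during the programme is downstream of the programme. One should not condition on a consequence of treatment, so the overall rates are the right comparison.
The causal difference is the pooled difference: 0.323 − 0.471 = -0.148.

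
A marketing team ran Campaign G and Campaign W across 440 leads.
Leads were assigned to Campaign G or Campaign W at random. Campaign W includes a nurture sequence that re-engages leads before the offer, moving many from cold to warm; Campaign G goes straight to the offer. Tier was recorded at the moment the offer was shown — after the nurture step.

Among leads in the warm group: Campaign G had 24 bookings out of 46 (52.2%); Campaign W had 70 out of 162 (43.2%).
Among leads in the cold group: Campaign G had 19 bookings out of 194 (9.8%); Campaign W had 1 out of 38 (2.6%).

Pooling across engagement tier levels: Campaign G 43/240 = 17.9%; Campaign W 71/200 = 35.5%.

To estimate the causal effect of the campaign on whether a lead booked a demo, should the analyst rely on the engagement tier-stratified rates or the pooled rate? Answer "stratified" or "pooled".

pooled

The stratified and pooled comparisons disagree (Campaign G wins within each engagement tier; Campaign W wins overall), so the answer turns on the causal role of engagement tier.
Engagement tier here is a post-treatment variable shaped by the campaign; conditioning on it would introduce bias rather than remove it. The overall comparison is the causal one.
Pooled: Campaign G 17.9% vs Campaign W 35.5%; Campaign W is higher overall.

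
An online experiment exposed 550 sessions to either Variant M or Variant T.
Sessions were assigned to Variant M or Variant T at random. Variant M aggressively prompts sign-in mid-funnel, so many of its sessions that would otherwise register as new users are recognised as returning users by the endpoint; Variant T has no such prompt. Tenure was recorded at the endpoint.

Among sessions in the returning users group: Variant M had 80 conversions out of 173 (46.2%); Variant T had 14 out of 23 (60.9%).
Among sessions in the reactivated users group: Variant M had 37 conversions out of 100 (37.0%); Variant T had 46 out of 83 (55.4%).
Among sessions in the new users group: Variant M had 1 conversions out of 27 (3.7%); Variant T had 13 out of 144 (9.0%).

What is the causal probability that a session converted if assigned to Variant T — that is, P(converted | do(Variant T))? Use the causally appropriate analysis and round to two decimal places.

0.29

User tenure is recorded after the variant and is itself shifted by it — it sits on the causal path from variant to outcome. Conditioning on a mediator would strip out part of the effect we want; the pooled comparison gives the total causal effect.
So P(outcome | do(Variant T)) is just the pooled rate for Variant T: 73/250 = 0.292.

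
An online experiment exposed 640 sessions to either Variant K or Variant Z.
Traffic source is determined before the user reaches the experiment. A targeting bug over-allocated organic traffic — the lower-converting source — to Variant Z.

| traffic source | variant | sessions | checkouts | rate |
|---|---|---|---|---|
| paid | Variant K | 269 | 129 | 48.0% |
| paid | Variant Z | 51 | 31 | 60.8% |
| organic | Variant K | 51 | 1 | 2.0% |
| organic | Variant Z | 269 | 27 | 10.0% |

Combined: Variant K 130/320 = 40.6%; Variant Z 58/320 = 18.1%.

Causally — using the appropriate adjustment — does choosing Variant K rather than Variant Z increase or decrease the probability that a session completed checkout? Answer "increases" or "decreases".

decreases

Here traffic source is a common cause — it drives both which variant a case falls under and the outcome. The crude comparison mixes populations; the stratum-specific rates are the causally relevant ones.
Within each level — paid: 48.0% vs 60.8%; organic: 2.0% vs 10.0% — Variant Z is higher every time.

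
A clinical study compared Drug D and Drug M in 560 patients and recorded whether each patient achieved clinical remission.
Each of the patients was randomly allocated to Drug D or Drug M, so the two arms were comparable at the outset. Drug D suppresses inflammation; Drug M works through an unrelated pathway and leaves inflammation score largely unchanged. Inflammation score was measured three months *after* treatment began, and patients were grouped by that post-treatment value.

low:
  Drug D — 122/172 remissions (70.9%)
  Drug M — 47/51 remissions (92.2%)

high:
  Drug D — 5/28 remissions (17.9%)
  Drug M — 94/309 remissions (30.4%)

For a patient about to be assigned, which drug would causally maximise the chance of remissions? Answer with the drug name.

Inflammation score lies on the pathway drug → inflammation score → outcome, so adjusting for it blocks the indirect effect. For the total causal effect of drug, use the unadjusted pooled rates.
Pooled: Drug D 63.5% vs Drug M 39.2%; Drug D is higher overall.

Drug D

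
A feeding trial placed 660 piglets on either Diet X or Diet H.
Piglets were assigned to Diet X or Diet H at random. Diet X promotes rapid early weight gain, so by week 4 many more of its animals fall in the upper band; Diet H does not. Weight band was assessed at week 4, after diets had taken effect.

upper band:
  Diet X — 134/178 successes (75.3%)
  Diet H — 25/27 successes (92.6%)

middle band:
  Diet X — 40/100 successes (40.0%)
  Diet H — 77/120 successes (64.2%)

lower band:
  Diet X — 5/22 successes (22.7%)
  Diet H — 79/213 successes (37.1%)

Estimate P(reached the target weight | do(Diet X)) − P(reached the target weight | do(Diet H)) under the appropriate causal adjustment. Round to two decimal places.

+0.09

Week-4 weight band here is a post-treatment variable shaped by the diet; conditioning on it would introduce bias rather than remove it. The overall comparison is the causal one.
The causal difference is the pooled difference: 0.597 − 0.503 = +0.094.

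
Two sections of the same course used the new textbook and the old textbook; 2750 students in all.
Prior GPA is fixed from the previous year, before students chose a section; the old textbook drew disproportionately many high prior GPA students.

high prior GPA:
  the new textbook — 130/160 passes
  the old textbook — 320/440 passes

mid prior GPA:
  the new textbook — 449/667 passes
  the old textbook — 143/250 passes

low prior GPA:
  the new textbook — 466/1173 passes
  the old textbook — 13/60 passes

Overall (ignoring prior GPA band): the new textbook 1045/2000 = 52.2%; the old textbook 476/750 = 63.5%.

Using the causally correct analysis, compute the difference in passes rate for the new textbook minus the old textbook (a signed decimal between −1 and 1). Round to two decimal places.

Within every prior GPA band level the new textbook has the higher rate, yet pooled the old textbook does — Simpson's reversal.
Here prior GPA band is a common cause — it drives both which teaching method a case falls under and the outcome. The crude comparison mixes populations; the stratum-specific rates are the causally relevant ones.
Adjusting over the population distribution of prior GPA band: 0.218·(0.812−0.727) + 0.333·(0.673−0.572) + 0.448·(0.397−0.217) = +0.133.

+0.13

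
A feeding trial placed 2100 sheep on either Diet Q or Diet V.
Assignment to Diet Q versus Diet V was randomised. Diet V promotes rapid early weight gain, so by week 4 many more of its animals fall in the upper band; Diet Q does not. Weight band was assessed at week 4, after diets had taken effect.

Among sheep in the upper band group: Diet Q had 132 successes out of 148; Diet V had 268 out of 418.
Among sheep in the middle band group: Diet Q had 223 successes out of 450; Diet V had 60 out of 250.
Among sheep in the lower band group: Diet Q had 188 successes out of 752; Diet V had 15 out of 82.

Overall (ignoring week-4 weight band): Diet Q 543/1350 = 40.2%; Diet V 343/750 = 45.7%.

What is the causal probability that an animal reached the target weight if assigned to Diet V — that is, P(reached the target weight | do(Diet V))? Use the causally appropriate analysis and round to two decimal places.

Week-4 weight band is downstream of the diet. One should not condition on a consequence of treatment, so the overall rates are the right comparison.
So P(outcome | do(Diet V)) is just the pooled rate for Diet V: 343/750 = 0.457.

0.46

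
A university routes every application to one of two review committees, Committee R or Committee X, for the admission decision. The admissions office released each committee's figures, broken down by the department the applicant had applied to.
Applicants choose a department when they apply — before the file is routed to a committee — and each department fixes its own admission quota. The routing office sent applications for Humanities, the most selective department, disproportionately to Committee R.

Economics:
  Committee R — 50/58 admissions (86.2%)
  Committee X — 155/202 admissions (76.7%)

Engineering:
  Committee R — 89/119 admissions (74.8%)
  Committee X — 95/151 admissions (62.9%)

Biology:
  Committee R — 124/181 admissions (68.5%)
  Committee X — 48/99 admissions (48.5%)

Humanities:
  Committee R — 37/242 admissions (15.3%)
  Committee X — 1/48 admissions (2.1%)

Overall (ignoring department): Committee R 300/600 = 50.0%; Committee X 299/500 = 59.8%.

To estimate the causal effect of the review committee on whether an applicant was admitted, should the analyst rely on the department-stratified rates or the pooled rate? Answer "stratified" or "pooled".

stratified

The department-specific comparison favours Committee R throughout, but the pooled figures favour Committee X. The question is whether to condition on department.
Department is set before the review committee has any effect — it is not caused by the review committee — and it independently drives the outcome. That makes it a confounder, so the causal comparison is within department levels.
Within each level — Economics: 86.2% vs 76.7%; Engineering: 74.8% vs 62.9%; Biology: 68.5% vs 48.5%; Humanities: 15.3% vs 2.1% — Committee R is higher every time.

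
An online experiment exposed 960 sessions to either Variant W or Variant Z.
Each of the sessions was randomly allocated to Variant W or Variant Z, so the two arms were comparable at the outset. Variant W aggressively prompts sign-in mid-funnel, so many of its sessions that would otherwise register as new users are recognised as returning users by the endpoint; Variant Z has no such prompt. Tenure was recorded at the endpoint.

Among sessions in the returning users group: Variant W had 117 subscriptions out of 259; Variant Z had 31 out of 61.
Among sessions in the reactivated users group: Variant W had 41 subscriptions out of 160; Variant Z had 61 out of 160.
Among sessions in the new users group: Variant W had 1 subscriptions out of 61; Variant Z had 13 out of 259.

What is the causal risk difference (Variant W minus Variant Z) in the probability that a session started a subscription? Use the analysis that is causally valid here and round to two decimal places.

The distribution of user tenure is itself part of what the variant does — it is an intermediate outcome. Holding it fixed would remove that part of the effect; the total effect is the pooled difference.
The causal difference is the pooled difference: 0.331 − 0.219 = +0.113.

+0.11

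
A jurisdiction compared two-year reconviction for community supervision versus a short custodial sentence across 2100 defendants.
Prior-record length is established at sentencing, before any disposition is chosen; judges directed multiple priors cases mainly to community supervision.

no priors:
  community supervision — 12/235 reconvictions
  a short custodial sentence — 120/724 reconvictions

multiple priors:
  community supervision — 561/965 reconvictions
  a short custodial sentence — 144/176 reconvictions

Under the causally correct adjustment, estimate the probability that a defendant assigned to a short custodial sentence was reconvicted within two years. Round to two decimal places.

Prior-record length is set before the disposition has any effect — it is not caused by the disposition — and it independently drives the outcome. That makes it a confounder, so the causal comparison is within prior-record length levels.
Standardising a short custodial sentence to the population prior-record length mix: 0.457·120/724 + 0.543·144/176 = 0.520.

0.52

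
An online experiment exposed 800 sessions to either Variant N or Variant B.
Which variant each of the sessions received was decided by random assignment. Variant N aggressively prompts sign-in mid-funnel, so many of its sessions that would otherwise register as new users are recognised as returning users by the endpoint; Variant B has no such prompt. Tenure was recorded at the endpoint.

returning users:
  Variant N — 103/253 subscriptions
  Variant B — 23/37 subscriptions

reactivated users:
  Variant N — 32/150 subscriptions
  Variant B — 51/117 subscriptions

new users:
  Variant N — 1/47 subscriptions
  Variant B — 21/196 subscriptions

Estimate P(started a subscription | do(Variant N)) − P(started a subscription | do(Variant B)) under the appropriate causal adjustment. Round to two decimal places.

The distribution of user tenure is itself part of what the variant does — it is an intermediate outcome. Holding it fixed would remove that part of the effect; the total effect is the pooled difference.
The causal difference is the pooled difference: 0.302 − 0.271 = +0.031.

+0.03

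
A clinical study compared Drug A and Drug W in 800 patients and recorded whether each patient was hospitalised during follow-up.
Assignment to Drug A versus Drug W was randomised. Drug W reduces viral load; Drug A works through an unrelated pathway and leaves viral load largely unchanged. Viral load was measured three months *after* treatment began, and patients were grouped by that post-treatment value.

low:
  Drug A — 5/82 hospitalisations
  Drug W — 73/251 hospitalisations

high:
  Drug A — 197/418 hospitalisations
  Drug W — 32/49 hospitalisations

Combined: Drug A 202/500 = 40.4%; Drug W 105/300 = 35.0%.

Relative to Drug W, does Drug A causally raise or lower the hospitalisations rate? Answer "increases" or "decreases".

increases

Within every viral load level Drug A has the lower rate, yet pooled Drug W does — Simpson's reversal.
Stratifying would compare drugs among patients the drugs themselves sorted into viral load groups — a form of selection on an intermediate. The unconditioned pooled rates give the total causal effect.
Pooled: Drug A 40.4% vs Drug W 35.0%; Drug W is lower overall.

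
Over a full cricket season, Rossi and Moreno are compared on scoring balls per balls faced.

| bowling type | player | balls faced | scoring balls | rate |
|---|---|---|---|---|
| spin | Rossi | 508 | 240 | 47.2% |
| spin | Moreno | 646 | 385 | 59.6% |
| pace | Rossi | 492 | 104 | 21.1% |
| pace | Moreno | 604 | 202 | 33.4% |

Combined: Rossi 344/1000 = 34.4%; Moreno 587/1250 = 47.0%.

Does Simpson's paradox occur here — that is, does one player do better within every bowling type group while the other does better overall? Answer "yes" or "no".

Within each bowling type level (spin 47.2% vs 59.6%; pace 21.1% vs 33.4%), Moreno has the higher rate every time. Pooled: 34.4% vs 47.0% — Moreno has the higher rate overall. They agree.

no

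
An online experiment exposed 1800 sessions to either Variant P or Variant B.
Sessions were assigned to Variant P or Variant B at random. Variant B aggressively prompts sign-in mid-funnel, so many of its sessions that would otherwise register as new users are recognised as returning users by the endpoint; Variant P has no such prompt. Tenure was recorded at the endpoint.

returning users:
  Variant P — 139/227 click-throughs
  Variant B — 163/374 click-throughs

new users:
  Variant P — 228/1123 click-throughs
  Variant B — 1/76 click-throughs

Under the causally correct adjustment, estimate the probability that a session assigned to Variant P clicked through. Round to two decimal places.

0.27

Within every user tenure level Variant P has the higher rate, yet pooled Variant B does — Simpson's reversal.
User tenure lies on the pathway variant → user tenure → outcome, so adjusting for it blocks the indirect effect. For the total causal effect of variant, use the unadjusted pooled rates.
So P(outcome | do(Variant P)) is just the pooled rate for Variant P: 367/1350 = 0.272.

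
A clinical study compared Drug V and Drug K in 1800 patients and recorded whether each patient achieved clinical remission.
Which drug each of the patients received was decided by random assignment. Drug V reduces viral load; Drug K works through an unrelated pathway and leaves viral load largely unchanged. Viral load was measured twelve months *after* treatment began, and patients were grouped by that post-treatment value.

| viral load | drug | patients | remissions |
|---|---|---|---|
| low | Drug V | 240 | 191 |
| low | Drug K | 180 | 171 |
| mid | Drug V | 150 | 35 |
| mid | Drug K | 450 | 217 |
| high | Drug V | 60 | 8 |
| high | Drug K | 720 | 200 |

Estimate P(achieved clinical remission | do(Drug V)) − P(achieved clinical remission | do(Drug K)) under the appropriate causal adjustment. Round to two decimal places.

+0.08

The stratified and pooled comparisons disagree (Drug K wins within each viral load; Drug V wins overall), so the answer turns on the causal role of viral load.
Viral load lies on the pathway drug → viral load → outcome, so adjusting for it blocks the indirect effect. For the total causal effect of drug, use the unadjusted pooled rates.
The causal difference is the pooled difference: 0.520 − 0.436 = +0.084.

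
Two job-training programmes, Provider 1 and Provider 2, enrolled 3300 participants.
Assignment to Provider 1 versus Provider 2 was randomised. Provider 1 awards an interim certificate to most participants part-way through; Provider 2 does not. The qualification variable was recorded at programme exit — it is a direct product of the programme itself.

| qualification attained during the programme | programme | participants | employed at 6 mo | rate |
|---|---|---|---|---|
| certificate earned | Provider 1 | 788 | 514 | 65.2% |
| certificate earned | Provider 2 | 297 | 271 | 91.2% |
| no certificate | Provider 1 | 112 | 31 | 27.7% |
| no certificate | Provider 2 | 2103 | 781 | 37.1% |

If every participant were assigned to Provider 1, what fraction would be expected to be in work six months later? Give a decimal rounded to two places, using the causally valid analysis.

0.61

Qualification attained during the programme here is a post-treatment variable shaped by the programme; conditioning on it would introduce bias rather than remove it. The overall comparison is the causal one.
So P(outcome | do(Provider 1)) is just the pooled rate for Provider 1: 545/900 = 0.606.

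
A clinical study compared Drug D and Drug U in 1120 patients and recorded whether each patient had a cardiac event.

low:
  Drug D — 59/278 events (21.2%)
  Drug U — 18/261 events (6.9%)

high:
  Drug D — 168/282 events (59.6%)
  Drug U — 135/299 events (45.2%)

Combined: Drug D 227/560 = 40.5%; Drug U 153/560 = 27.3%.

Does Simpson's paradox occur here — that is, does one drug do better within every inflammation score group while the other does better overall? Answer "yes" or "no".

no

Within each inflammation score level (low 21.2% vs 6.9%; high 59.6% vs 45.2%), Drug U has the lower rate every time. Pooled: 40.5% vs 27.3% — Drug U has the lower rate overall. They agree.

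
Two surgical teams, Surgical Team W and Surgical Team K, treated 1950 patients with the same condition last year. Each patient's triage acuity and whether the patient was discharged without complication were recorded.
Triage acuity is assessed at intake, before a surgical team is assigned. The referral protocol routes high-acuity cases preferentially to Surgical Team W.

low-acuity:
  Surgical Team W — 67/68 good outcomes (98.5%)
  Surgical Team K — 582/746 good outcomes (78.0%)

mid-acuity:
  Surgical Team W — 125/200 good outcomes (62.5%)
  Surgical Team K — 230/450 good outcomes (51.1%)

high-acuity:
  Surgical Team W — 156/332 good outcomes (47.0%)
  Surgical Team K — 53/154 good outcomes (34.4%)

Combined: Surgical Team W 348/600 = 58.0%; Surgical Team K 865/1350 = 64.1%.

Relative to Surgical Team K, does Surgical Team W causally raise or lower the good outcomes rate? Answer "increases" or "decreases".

increases

Surgical Team W is higher inside every triage acuity stratum but Surgical Team K is higher in aggregate. Whether to stratify depends on how triage acuity relates to the surgical team.
Triage acuity satisfies the back-door criterion: it is not a descendant of the surgical team, and it blocks the spurious path from surgical team to outcome. Adjusting for it (i.e., using the within-triage acuity rates) gives the causal effect.
Within each level — low-acuity: 98.5% vs 78.0%; mid-acuity: 62.5% vs 51.1%; high-acuity: 47.0% vs 34.4% — Surgical Team W is higher every time.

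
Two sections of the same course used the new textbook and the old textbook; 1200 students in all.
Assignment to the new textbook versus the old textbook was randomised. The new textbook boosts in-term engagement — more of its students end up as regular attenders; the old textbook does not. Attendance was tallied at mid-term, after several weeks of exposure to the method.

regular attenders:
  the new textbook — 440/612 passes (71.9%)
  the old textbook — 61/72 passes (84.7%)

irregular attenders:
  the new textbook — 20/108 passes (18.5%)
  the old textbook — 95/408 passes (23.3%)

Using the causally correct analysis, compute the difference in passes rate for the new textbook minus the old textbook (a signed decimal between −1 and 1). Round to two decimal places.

Within every mid-term attendance level the old textbook has the higher rate, yet pooled the new textbook does — Simpson's reversal.
The distribution of mid-term attendance is itself part of what the teaching method does — it is an intermediate outcome. Holding it fixed would remove that part of the effect; the total effect is the pooled difference.
The causal difference is the pooled difference: 0.639 − 0.325 = +0.314.

+0.31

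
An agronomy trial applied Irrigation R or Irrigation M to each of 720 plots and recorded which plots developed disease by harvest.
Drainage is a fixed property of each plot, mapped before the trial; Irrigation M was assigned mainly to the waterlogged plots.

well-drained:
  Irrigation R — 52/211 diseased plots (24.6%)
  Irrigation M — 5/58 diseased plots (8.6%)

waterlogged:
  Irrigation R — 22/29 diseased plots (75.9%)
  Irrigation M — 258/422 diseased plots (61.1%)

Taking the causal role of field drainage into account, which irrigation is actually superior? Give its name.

Field drainage is set before the irrigation has any effect — it is not caused by the irrigation — and it independently drives the outcome. That makes it a confounder, so the causal comparison is within field drainage levels.
Within each level — well-drained: 24.6% vs 8.6%; waterlogged: 75.9% vs 61.1% — Irrigation M is lower every time.

Irrigation M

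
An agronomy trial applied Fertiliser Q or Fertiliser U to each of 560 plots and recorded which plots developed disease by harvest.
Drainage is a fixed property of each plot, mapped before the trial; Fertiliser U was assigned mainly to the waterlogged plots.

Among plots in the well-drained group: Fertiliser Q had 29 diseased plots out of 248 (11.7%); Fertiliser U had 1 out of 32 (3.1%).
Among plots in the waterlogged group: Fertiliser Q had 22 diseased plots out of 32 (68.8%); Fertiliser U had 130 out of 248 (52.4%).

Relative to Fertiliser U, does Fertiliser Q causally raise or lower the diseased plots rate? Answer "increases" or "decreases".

increases

The imbalance in field drainage arose from how plots were allocated, not from anything the fertiliser did; and field drainage independently affects the outcome. The pooled gap is confounded — condition on field drainage.
Within each level — well-drained: 11.7% vs 3.1%; waterlogged: 68.8% vs 52.4% — Fertiliser U is lower every time.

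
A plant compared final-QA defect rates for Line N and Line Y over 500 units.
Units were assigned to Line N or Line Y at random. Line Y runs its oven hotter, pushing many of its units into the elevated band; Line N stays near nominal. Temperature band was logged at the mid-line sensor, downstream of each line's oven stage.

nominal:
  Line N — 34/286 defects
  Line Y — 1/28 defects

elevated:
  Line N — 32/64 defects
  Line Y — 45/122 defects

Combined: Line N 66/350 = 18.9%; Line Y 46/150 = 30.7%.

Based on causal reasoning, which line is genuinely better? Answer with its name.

Line N

Line Y is lower inside every in-process temperature band stratum but Line N is lower in aggregate. Whether to stratify depends on how in-process temperature band relates to the line.
Stratifying would compare lines among units the lines themselves sorted into in-process temperature band groups — a form of selection on an intermediate. The unconditioned pooled rates give the total causal effect.
Pooled: Line N 18.9% vs Line Y 30.7%; Line N is lower overall.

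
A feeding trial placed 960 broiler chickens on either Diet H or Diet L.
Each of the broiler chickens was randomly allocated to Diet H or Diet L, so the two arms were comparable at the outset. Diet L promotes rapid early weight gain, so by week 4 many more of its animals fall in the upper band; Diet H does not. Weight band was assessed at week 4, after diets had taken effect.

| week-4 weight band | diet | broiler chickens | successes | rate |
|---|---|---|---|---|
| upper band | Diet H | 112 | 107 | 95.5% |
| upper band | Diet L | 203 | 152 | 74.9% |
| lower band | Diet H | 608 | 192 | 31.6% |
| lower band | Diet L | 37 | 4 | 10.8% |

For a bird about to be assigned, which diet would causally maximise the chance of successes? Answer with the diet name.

Diet L

Week-4 weight band here is a post-treatment variable shaped by the diet; conditioning on it would introduce bias rather than remove it. The overall comparison is the causal one.
Pooled: Diet H 41.5% vs Diet L 65.0%; Diet L is higher overall.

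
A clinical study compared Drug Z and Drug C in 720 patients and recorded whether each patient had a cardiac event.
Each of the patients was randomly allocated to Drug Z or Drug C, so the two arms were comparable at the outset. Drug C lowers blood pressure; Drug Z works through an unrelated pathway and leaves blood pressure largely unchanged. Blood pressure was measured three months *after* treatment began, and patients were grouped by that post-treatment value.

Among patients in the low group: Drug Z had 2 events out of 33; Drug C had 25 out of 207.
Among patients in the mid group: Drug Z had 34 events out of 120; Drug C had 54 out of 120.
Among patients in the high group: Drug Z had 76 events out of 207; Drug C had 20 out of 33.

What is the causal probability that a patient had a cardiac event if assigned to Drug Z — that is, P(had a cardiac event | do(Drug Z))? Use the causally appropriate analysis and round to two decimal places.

0.31

Stratifying would compare drugs among patients the drugs themselves sorted into blood pressure groups — a form of selection on an intermediate. The unconditioned pooled rates give the total causal effect.
So P(outcome | do(Drug Z)) is just the pooled rate for Drug Z: 112/360 = 0.311.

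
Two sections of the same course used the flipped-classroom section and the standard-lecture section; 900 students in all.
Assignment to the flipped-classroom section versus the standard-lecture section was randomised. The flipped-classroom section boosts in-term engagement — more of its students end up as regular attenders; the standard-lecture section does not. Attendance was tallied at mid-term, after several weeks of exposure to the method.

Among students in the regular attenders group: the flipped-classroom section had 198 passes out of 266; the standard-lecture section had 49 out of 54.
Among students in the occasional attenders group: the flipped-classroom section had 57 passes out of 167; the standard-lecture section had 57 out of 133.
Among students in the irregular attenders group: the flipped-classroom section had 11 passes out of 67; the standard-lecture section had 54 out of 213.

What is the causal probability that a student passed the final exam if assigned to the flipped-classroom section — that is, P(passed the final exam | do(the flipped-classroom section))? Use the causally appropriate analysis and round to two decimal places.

0.53

Because the teaching method influences mid-term attendance, mid-term attendance is a post-treatment mediator, not a confounder. Stratifying on it would bias the estimate; the causal effect is the crude pooled difference.
So P(outcome | do(the flipped-classroom section)) is just the pooled rate for the flipped-classroom section: 266/500 = 0.532.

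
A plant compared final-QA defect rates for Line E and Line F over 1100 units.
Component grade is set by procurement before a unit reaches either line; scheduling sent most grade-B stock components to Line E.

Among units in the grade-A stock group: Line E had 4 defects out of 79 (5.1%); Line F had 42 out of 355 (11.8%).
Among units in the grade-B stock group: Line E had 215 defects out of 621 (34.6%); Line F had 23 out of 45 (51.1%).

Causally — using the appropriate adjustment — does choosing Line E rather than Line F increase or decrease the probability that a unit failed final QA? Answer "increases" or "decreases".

decreases

Nothing the line does changes component grade; the imbalance is an allocation artefact. With component grade also predicting the outcome, the pooled figure is confounded, and the within-stratum comparison is the causal one.
Within each level — grade-A stock: 5.1% vs 11.8%; grade-B stock: 34.6% vs 51.1% — Line E is lower every time.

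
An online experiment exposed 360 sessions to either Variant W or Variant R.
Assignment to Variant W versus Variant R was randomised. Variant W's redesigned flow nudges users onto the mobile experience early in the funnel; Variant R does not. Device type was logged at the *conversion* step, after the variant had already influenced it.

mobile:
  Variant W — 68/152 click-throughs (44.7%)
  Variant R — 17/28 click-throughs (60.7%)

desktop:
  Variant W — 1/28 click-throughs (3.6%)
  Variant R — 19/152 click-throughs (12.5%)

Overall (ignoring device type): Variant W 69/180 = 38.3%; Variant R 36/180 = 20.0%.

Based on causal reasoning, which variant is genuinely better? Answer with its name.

Variant W

Stratifying would compare variants among sessions the variants themselves sorted into device type groups — a form of selection on an intermediate. The unconditioned pooled rates give the total causal effect.
Pooled: Variant W 38.3% vs Variant R 20.0%; Variant W is higher overall.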